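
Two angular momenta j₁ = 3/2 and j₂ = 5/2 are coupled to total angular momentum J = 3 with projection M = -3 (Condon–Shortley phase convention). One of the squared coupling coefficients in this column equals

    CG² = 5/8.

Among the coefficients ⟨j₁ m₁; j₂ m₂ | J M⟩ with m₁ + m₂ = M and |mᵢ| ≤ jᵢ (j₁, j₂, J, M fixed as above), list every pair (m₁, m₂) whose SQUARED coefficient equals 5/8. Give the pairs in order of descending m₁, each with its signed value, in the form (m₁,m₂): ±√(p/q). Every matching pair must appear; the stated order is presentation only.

(-1/2,-5/2): +√(5/8)

Admissible pairs with m₁+m₂ = M = -3: (-3/2,-3/2), (-1/2,-5/2)
  (m₁,m₂)=(-1/2,-5/2): CG² = 5/8, CG = +√(5/8)   ← matches the target
  (m₁,m₂)=(-3/2,-3/2): CG² = 3/8, CG = −√(3/8)
Pairs with CG² = 5/8: (-1/2,-5/2): +√(5/8)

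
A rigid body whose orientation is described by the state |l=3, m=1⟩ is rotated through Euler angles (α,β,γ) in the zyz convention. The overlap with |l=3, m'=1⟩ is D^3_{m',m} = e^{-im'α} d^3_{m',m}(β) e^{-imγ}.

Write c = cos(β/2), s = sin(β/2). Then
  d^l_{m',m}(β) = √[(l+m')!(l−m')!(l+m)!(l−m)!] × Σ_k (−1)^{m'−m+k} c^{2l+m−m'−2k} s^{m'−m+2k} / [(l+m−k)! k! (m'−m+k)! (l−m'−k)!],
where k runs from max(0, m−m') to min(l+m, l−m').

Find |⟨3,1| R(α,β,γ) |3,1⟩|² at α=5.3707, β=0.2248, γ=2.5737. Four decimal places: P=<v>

P=0.7492

D^3_{1,1}(5.3707,0.2248,2.5737) = e^{-i·1·5.3707}·d^3_{1,1}(0.2248)·e^{-i·1·2.5737}. Compute d first:
With c≡cos(β/2)=0.993690 and s≡sin(β/2)=0.112163, N=[24·2·24·2]^{1/2}=48.000000
Admissible k: 0..2 (factorial args all ≥0)
  k=0: (−1)^0·48.0000/(48)·0.9937^6·0.1122^0 = +0.962731
  k=1: (−1)^1·48.0000/(6)·0.9937^4·0.1122^2 = -0.098129
  k=2: (−1)^2·48.0000/(8)·0.9937^2·0.1122^4 = +0.000938
d^3_{1,1}(0.2248) = +0.962731 -0.098129 +0.000938 = +0.865540
|D^3_{1,1}|² = |d^3_{1,1}(β)|² = (+0.865540)² = 0.749159 (the z-rotation phases have unit modulus)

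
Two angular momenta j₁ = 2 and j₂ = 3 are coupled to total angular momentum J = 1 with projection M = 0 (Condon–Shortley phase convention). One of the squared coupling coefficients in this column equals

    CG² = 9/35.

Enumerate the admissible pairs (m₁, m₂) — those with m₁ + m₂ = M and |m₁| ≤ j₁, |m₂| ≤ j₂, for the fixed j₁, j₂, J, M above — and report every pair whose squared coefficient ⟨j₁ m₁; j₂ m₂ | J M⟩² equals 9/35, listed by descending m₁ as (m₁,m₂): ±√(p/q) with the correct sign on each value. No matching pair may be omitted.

(0,0): +√(9/35)

Admissible pairs with m₁+m₂ = M = 0: (-2,2), (-1,1), (0,0), (1,-1), (2,-2)
  (m₁,m₂)=(2,-2): CG² = 1/7, CG = +√(1/7)
  (m₁,m₂)=(1,-1): CG² = 8/35, CG = −√(8/35)
  (m₁,m₂)=(0,0): CG² = 9/35, CG = +√(9/35)   ← matches the target
  (m₁,m₂)=(-1,1): CG² = 8/35, CG = −√(8/35)
  (m₁,m₂)=(-2,2): CG² = 1/7, CG = +√(1/7)
Pairs with CG² = 9/35: (0,0): +√(9/35)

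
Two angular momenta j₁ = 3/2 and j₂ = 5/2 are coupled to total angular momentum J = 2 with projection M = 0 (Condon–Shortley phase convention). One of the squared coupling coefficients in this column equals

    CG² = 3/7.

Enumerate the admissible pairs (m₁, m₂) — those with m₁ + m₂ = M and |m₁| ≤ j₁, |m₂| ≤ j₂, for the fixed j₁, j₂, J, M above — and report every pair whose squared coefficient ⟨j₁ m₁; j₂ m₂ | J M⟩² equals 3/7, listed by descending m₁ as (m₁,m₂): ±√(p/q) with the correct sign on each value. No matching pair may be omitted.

Admissible pairs with m₁+m₂ = M = 0: (-3/2,3/2), (-1/2,1/2), (1/2,-1/2), (3/2,-3/2)
  (m₁,m₂)=(3/2,-3/2): CG² = 3/7, CG = +√(3/7)   ← matches the target
  (m₁,m₂)=(1/2,-1/2): CG² = 1/14, CG = −√(1/14)
  (m₁,m₂)=(-1/2,1/2): CG² = 1/14, CG = −√(1/14)
  (m₁,m₂)=(-3/2,3/2): CG² = 3/7, CG = +√(3/7)   ← matches the target
Pairs with CG² = 3/7: (3/2,-3/2): +√(3/7); (-3/2,3/2): +√(3/7)

(3/2,-3/2): +√(3/7); (-3/2,3/2): +√(3/7)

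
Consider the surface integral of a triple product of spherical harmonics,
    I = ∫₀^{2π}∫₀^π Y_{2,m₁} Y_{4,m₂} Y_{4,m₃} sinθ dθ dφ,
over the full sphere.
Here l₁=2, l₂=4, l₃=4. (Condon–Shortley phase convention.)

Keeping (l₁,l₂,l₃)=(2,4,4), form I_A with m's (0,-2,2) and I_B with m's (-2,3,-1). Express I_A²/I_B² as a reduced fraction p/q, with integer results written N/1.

32/189

l's match ⇒ only the (l;m) 3-j factors differ between A and B.
A: triangle coeff Δ(2,4,4) = 1/13860; Σ_t [0,2]: t=0:+1/192 t=1:−1/120 t=2:+1/2880 = -1/360; (3j)²=16/3465 [(2 4 4; 0 -2 2)], sign=-1
B: triangle coeff Δ(2,4,4) = 1/13860; Σ_t [2,2]: t=2:+1/480 = 1/480; (3j)²=3/110 [(2 4 4; -2 3 -1)], sign=-1
I_A²/I_B² = (16/3465)/(3/110) = 32/189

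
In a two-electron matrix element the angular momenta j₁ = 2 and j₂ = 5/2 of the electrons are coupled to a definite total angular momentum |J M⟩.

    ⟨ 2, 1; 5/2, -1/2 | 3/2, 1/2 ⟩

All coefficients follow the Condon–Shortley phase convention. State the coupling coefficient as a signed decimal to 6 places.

√[4·3!1!2!/7! · 3!1!2!3!2!1!] = √(48/35)
  +(−1)^0/∏(0,3,1,2,0,0)! = 1/12  (running 1/12)
  +(−1)^1/∏(1,2,0,1,1,1)! = -1/2  (running -5/12)
⟨..|..⟩ = √(48/35)·(-5/12) = -0.487950

-0.487950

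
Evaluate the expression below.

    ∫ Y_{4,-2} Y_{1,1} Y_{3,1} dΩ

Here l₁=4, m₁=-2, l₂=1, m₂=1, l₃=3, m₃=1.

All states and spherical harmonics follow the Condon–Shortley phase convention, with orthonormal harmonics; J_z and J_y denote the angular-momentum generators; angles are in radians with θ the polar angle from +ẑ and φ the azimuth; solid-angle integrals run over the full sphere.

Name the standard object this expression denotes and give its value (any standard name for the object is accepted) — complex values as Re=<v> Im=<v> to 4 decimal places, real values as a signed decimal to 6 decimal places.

This is a Gaunt coefficient — the integral of a triple product of spherical harmonics over the sphere.
Rules hold: Σm=0, L=8 even, 3≤3≤5.
N = 9·3·7 = 189
Δ = 2!·6!·0!/9! = 1/252
Racah Σ t=1..1: t=1:−1/36 = -1/36
⇒ 3j(4 1 3; 0 0 0)² = 4/63, sgn +1
Racah Σ t=2..2: t=2:+1/96 = 1/96
⇒ 3j(4 1 3; -2 1 1)² = 5/84, sgn +1
4πI² = N·(3j₀)²·(3jₘ)² = 5/7
I = +1·√(0.714286/4π) = 0.23841361

Gaunt coefficient, +0.238414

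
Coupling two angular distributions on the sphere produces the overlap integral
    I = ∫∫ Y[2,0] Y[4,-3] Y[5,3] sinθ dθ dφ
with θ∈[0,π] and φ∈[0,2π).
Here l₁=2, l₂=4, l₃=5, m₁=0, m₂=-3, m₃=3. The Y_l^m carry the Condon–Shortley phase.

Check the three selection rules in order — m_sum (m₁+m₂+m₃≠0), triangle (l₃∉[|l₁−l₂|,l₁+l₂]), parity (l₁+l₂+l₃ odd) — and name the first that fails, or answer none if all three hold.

Σmᵢ = 0  ✓
l₃∈[|l₁−l₂|,l₁+l₂]=[2,6], have l₃=5  ✓
Σlᵢ = 11 ⇒ odd  ✗

parity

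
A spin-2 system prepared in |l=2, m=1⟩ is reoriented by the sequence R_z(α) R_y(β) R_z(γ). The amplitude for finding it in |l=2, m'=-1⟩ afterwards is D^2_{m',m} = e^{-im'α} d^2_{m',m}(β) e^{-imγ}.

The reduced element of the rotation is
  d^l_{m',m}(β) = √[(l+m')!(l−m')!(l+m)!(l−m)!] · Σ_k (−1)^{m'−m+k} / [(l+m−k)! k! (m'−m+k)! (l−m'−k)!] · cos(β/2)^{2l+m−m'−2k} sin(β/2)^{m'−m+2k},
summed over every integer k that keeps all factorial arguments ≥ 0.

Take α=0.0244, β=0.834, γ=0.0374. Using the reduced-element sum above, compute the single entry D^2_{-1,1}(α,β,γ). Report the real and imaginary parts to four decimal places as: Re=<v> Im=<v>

Re=0.3845 Im=-0.0050

D^2_{-1,1}(0.0244,0.8340,0.0374) = e^{-i·-1·0.0244}·d^2_{-1,1}(0.8340)·e^{-i·1·0.0374}. Compute d first:
Half-angle: c=0.914308, s=0.405019. N=√(1·6·6·1)=6.000000
k∈{2,3} keeps every argument non-negative
  k=2: (−1)^0·6.0000/(2)·0.9143^2·0.4050^2 = +0.411394
  k=3: (−1)^1·6.0000/(6)·0.9143^0·0.4050^4 = -0.026909
d^2_{-1,1}(0.8340) = +0.411394 -0.026909 = +0.384485
Attach z-rotation phases: D = e^{-i(-1)(0.0244)}·(+0.384485)·e^{-i(1)(0.0374)} = +0.384452-0.004998i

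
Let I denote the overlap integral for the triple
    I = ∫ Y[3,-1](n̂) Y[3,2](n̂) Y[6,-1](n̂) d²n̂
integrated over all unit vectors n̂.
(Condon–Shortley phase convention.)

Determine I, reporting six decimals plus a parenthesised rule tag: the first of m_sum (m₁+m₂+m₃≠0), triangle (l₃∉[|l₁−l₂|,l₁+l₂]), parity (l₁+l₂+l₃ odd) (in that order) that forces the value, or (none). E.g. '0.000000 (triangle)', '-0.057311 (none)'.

m-sum 0 ✓  L=12 even ✓  0≤6≤6 ✓
Π(2lᵢ+1) = 7×7×13 = 637
triangle coeff Δ(3,3,6) = 1/12012
Σ_t [0,0]: t=0:+1/1296 = 1/1296
(3j)²=100/3003 [(3 3 6; 0 0 0)], sign=+1
Σ_t [0,0]: t=0:+1/5760 = 1/5760
(3j)²=5/572 [(3 3 6; -1 2 -1)], sign=-1
⇒ 4πI² = 875/4719
I = (-1)√(875/4719/(4π)) = -0.12147142
No selection rule forces the value: the integral is nonzero (none).

-0.121471 (none)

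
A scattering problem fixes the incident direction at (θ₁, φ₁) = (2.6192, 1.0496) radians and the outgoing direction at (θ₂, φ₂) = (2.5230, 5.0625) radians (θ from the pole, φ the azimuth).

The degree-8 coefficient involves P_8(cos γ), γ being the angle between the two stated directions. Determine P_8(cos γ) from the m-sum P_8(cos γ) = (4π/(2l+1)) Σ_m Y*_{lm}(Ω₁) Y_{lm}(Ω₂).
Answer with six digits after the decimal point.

-0.017069

Summing Y*_{l m}(θ₁,φ₁)·Y_{l m}(θ₂,φ₂) over m ∈ [−8, 8]; prefactor 4π/(2·8+1) = 0.739198:
  m=-8: Y*=-0.001023+0.001695i  Y=-0.006212-0.002202i  product +0.000010-0.000008i
  m=-7: Y*=-0.006677-0.012027i  Y=+0.023599-0.028546i  product -0.000501-0.000093i
  m=-6: Y*=+0.059618+0.000859i  Y=+0.064789+0.110610i  product +0.003768+0.006650i
  m=-5: Y*=-0.091933+0.154905i  Y=-0.297298+0.054025i  product +0.018963-0.051020i
  m=-4: Y*=-0.186968-0.331147i  Y=+0.080272-0.466643i  product -0.169536+0.060666i
  m=-3: Y*=+0.514464+0.003708i  Y=+0.352013+0.201766i  product +0.180350+0.105107i
  m=-2: Y*=-0.149922+0.256815i  Y=+0.023299-0.019634i  product +0.001549+0.008927i
  m=-1: Y*=+0.125787+0.219084i  Y=+0.142154+0.389298i  product -0.067408+0.080112i
  m=+0: Y*=-0.396636-0.000000i  Y=-0.107196+0.000000i  product +0.042518+0.000000i
  m=+1: Y*=-0.125787+0.219084i  Y=-0.142154+0.389298i  product -0.067408-0.080112i
  m=+2: Y*=-0.149922-0.256815i  Y=+0.023299+0.019634i  product +0.001549-0.008927i
  m=+3: Y*=-0.514464+0.003708i  Y=-0.352013+0.201766i  product +0.180350-0.105107i
  m=+4: Y*=-0.186968+0.331147i  Y=+0.080272+0.466643i  product -0.169536-0.060666i
  m=+5: Y*=+0.091933+0.154905i  Y=+0.297298+0.054025i  product +0.018963+0.051020i
  m=+6: Y*=+0.059618-0.000859i  Y=+0.064789-0.110610i  product +0.003768-0.006650i
  m=+7: Y*=+0.006677-0.012027i  Y=-0.023599-0.028546i  product -0.000501+0.000093i
  m=+8: Y*=-0.001023-0.001695i  Y=-0.006212+0.002202i  product +0.000010+0.000008i
Accumulated sum -0.023092+0.000000i; after 4π/(2l+1) scaling, -0.017069+0.000000i ⇒ P_8 = -0.017069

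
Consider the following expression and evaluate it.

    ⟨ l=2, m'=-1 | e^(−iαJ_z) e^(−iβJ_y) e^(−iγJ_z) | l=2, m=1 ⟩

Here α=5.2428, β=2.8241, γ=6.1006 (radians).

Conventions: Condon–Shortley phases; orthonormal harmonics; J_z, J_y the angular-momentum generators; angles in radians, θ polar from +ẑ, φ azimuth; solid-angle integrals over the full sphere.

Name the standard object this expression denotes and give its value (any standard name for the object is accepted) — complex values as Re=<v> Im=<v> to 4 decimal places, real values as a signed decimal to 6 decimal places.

Wigner D-matrix element, Re=-0.5740 Im=0.6638

This is a Wigner D-matrix element — the rotation-matrix element ⟨l m'| R(α,β,γ) |l m⟩ in the angular-momentum basis.
First d^2_{-1,1}(β=2.8241), then the phase factors e^{-i(-1)α} and e^{-i(1)γ}:
With c≡cos(β/2)=0.158080 and s≡sin(β/2)=0.987426, N=[1·6·6·1]^{1/2}=6.000000
Admissible k: 2..3 (factorial args all ≥0)
  k=2: (−1)^0·6.0000/(2)·0.1581^2·0.9874^2 = +0.073095
  k=3: (−1)^1·6.0000/(6)·0.1581^0·0.9874^4 = -0.950646
d^2_{-1,1}(2.8241) = +0.073095 -0.950646 = -0.877551
Phases: e^{-i·(-1)·5.2428}=+0.505888-0.862599i, e^{-i·(1)·6.1006}=+0.983378+0.181573i ⇒ D=-0.574009+0.663784i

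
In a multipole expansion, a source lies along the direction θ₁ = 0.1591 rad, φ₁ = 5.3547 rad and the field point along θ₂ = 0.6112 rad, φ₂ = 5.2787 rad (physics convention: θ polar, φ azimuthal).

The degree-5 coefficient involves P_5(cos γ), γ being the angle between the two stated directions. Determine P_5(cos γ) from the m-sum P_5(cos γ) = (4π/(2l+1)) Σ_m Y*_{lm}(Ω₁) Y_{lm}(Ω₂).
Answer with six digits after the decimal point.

Expand P_5 via completeness: Σ_{m} conj(Y_{5,m}) at Ω₁ times Y_{5,m} at Ω₂ —
  m=-5: (-0.000003, 0.000046) × (0.008812, -0.027506) = (0.000001, 0.000000)  (running Σ = (0.000001, 0.000000))
  m=-4: (-0.000767, 0.000494) × (-0.083417, -0.100159) = (0.000114, 0.000036)  (running Σ = (0.000115, 0.000036))
  m=-3: (-0.010024, -0.003729) × (-0.326539, 0.042072) = (0.003430, 0.000796)  (running Σ = (0.003545, 0.000832))
  m=-2: (-0.022820, -0.077552) × (-0.196268, 0.418881) = (0.036964, 0.005662)  (running Σ = (0.040509, 0.006494))
  m=-1: (0.222215, -0.297022) × (0.104205, 0.163902) = (0.071838, 0.005470)  (running Σ = (0.112347, 0.011964))
  m=0: (0.766060, -0.000000) × (-0.345685, 0.000000) = (-0.264815, 0.000000)  (running Σ = (-0.152468, 0.011964))
  m=1: (-0.222215, -0.297022) × (-0.104205, 0.163902) = (0.071838, -0.005470)  (running Σ = (-0.080630, 0.006494))
  m=2: (-0.022820, 0.077552) × (-0.196268, -0.418881) = (0.036964, -0.005662)  (running Σ = (-0.043666, 0.000832))
  m=3: (0.010024, -0.003729) × (0.326539, 0.042072) = (0.003430, -0.000796)  (running Σ = (-0.040236, 0.000036))
  m=4: (-0.000767, -0.000494) × (-0.083417, 0.100159) = (0.000114, -0.000036)  (running Σ = (-0.040122, 0.000000))
  m=5: (0.000003, 0.000046) × (-0.008812, -0.027506) = (0.000001, -0.000000)  (running Σ = (-0.040121, 0.000000))
Accumulated sum (-0.040121, 0.000000); after 4π/(2l+1) scaling, (-0.045834, 0.000000) ⇒ P_5 = -0.045834

-0.045834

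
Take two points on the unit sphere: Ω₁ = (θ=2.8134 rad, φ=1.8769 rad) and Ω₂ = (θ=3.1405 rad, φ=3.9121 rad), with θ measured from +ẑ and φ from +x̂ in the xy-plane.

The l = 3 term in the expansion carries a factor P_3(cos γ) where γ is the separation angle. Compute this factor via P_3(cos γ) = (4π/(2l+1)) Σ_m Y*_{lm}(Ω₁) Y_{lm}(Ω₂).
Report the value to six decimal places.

Term-by-term m-sum for l=3 (normalisation 4π/7 = 1.795196):
  m=-3: Y*=+0.011102-0.008484i  Y=+0.000000+0.000000i  product +0.000000+0.000000i
  m=-2: Y*=+0.082260+0.057764i  Y=-0.000000+0.000001i  product -0.000000+0.000000i
  m=-1: Y*=-0.109259+0.345716i  Y=-0.001014+0.000984i  product -0.000229-0.000458i
  m=+0: Y*=-0.523002-0.000000i  Y=-0.746350+0.000000i  product +0.390343+0.000000i
  m=+1: Y*=+0.109259+0.345716i  Y=+0.001014+0.000984i  product -0.000229+0.000458i
  m=+2: Y*=+0.082260-0.057764i  Y=-0.000000-0.000001i  product -0.000000-0.000000i
  m=+3: Y*=-0.011102-0.008484i  Y=-0.000000+0.000000i  product +0.000000-0.000000i
Accumulated sum +0.389884+0.000000i; after 4π/(2l+1) scaling, +0.699918+0.000000i ⇒ P_3 = 0.699918

0.699918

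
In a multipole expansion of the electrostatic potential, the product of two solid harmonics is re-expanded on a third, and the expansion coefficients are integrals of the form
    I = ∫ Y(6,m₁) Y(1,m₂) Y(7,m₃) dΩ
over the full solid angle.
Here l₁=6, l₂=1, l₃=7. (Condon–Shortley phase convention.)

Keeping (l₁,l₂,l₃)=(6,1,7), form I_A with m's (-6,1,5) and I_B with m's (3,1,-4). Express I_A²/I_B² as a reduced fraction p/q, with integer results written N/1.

1/55

l's match ⇒ only the (l;m) 3-j factors differ between A and B.
A: triangle coeff Δ(6,1,7) = 1/1365; Σ_t [0,0]: t=0:+1/958003200 = 1/958003200; (3j)²=1/1365 [(6 1 7; -6 1 5)], sign=+1
B: triangle coeff Δ(6,1,7) = 1/1365; Σ_t [0,0]: t=0:+1/4354560 = 1/4354560; (3j)²=11/273 [(6 1 7; 3 1 -4)], sign=-1
I_A²/I_B² = (1/1365)/(11/273) = 1/55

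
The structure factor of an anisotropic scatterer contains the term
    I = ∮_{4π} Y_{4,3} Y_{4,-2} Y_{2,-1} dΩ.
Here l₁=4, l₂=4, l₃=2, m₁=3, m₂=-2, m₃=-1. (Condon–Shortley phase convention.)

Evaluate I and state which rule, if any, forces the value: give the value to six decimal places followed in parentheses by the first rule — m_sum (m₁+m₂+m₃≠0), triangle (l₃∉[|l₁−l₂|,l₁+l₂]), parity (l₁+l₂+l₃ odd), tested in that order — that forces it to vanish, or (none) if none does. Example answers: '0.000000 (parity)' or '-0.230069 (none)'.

Rules hold: Σm=0, L=10 even, 0≤2≤8.
N = 9·9·5 = 405
Δ = 6!·2!·2!/11! = 1/13860
Racah Σ t=2..4: t=2:+1/192 t=3:−1/36 t=4:+1/192 = -5/288
⇒ 3j(4 4 2; 0 0 0)² = 20/693, sgn -1
Racah Σ t=0..1: t=0:+1/1440 t=1:−1/240 = -1/288
⇒ 3j(4 4 2; 3 -2 -1)² = 5/132, sgn +1
4πI² = N·(3j₀)²·(3jₘ)² = 375/847
I = -1·√(0.442739/4π) = -0.18770204
No selection rule forces the value: the integral is nonzero (none).

-0.187702 (none)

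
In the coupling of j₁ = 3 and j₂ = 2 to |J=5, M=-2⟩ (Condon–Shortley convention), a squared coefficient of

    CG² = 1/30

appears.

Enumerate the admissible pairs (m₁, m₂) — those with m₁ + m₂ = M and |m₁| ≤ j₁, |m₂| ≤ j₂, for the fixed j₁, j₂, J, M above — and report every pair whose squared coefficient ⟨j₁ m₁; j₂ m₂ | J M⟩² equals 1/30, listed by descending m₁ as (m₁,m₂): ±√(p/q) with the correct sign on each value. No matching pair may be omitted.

(-3,1): +√(1/30)

Admissible pairs with m₁+m₂ = M = -2: (-3,1), (-2,0), (-1,-1), (0,-2)
  (m₁,m₂)=(0,-2): CG² = 1/6, CG = +√(1/6)
  (m₁,m₂)=(-1,-1): CG² = 1/2, CG = +√(1/2)
  (m₁,m₂)=(-2,0): CG² = 3/10, CG = +√(3/10)
  (m₁,m₂)=(-3,1): CG² = 1/30, CG = +√(1/30)   ← matches the target
Pairs with CG² = 1/30: (-3,1): +√(1/30)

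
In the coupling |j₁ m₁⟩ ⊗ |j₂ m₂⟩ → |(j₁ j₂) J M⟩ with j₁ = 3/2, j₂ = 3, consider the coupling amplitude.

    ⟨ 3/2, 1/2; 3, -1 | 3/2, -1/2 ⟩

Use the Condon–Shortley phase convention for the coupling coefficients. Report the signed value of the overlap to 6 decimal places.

j₁+j₂−J=3  J+j₁−j₂=0  J−j₁+j₂=3  j₁+j₂+J+1=7
(j₁±m₁, j₂±m₂, J±M) = (2,1,2,4,1,2)
P² = 192/35
sum k=1..1:
  [1] −1/4 = -1/4
S = -1/4
C² = P²·S² = 12/35 ; C = -0.585540

-0.585540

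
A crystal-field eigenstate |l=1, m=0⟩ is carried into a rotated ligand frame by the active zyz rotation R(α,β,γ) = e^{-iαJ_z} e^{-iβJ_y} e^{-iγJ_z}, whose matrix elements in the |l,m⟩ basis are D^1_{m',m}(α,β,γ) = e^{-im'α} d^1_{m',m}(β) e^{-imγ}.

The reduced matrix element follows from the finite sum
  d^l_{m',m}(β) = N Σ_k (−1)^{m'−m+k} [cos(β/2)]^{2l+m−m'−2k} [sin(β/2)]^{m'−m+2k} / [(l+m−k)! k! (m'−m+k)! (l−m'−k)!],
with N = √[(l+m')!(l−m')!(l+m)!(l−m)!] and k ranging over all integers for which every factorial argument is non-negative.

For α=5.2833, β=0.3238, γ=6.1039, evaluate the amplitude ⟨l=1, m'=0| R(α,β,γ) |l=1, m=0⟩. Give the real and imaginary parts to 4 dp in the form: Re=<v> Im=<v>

Re=0.9480 Im=0.0000

First d^1_{0,0}(β=0.3238), then the phase factors e^{-i(0)α} and e^{-i(0)γ}:
With c≡cos(β/2)=0.986923 and s≡sin(β/2)=0.161194, N=[1·1·1·1]^{1/2}=1.000000
k: max(0,(0)−(0))=0 … min(1+(0),1−(0))=1
  k=0: (−1)^0·1.0000/(1)·0.9869^2·0.1612^0 = +0.974017
  k=1: (−1)^1·1.0000/(1)·0.9869^0·0.1612^2 = -0.025983
d^1_{0,0}(0.3238) = +0.974017 -0.025983 = +0.948033
Attach z-rotation phases: D = e^{-i(0)(5.2833)}·(+0.948033)·e^{-i(0)(6.1039)} = +0.948033+0.000000i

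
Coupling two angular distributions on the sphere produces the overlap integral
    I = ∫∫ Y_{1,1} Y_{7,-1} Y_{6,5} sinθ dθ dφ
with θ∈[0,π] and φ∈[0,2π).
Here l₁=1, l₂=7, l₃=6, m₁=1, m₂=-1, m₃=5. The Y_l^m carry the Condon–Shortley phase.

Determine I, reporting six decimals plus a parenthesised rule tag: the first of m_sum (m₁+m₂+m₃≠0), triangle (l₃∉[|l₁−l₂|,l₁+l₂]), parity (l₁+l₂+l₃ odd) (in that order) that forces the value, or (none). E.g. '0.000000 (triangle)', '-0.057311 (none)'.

Σmᵢ = 5 ≠ 0, so the φ-integral vanishes; I = 0

0.000000 (m_sum)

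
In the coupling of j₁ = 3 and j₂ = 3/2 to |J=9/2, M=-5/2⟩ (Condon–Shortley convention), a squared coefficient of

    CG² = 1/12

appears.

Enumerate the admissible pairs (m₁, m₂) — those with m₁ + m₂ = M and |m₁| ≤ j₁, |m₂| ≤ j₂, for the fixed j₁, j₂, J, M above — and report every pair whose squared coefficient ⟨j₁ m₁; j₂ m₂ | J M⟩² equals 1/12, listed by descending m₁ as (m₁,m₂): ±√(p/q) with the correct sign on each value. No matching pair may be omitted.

Admissible pairs with m₁+m₂ = M = -5/2: (-3,1/2), (-2,-1/2), (-1,-3/2)
  (m₁,m₂)=(-1,-3/2): CG² = 5/12, CG = +√(5/12)
  (m₁,m₂)=(-2,-1/2): CG² = 1/2, CG = +√(1/2)
  (m₁,m₂)=(-3,1/2): CG² = 1/12, CG = +√(1/12)   ← matches the target
Pairs with CG² = 1/12: (-3,1/2): +√(1/12)

(-3,1/2): +√(1/12)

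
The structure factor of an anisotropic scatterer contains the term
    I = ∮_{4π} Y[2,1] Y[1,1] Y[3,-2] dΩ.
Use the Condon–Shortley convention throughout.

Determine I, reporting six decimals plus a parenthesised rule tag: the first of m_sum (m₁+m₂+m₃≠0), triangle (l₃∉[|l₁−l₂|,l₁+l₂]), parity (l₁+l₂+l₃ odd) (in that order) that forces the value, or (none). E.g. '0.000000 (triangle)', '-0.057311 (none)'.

0.261169 (none)

Rules hold: Σm=0, L=6 even, 1≤3≤3.
N = 5·3·7 = 105
Δ = 0!·4!·2!/7! = 1/105
Racah Σ t=0..0: t=0:+1/4 = 1/4
⇒ 3j(2 1 3; 0 0 0)² = 3/35, sgn -1
Racah Σ t=0..0: t=0:+1/12 = 1/12
⇒ 3j(2 1 3; 1 1 -2)² = 2/21, sgn -1
4πI² = N·(3j₀)²·(3jₘ)² = 6/7
I = +1·√(0.857143/4π) = 0.26116903
No selection rule forces the value: the integral is nonzero (none).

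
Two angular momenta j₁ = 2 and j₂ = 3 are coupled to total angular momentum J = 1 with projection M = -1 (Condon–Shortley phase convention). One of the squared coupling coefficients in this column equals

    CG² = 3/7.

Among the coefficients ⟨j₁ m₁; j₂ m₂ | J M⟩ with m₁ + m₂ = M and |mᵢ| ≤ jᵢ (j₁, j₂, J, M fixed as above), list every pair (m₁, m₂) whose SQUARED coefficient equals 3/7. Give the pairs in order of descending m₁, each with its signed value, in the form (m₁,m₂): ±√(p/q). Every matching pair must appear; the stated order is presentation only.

(2,-3): +√(3/7)

Admissible pairs with m₁+m₂ = M = -1: (-2,1), (-1,0), (0,-1), (1,-2), (2,-3)
  (m₁,m₂)=(2,-3): CG² = 3/7, CG = +√(3/7)   ← matches the target
  (m₁,m₂)=(1,-2): CG² = 2/7, CG = −√(2/7)
  (m₁,m₂)=(0,-1): CG² = 6/35, CG = +√(6/35)
  (m₁,m₂)=(-1,0): CG² = 3/35, CG = −√(3/35)
  (m₁,m₂)=(-2,1): CG² = 1/35, CG = +√(1/35)
Pairs with CG² = 3/7: (2,-3): +√(3/7)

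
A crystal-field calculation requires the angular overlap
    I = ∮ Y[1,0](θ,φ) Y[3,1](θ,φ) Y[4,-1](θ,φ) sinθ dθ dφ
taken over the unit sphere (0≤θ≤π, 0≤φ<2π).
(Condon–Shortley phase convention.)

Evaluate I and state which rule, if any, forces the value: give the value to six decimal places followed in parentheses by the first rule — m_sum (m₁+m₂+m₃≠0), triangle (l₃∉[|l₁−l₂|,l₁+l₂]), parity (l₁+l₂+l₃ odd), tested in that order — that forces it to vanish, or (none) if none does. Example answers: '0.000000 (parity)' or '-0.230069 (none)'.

-0.238414 (none)

m-sum 0 ✓  L=8 even ✓  2≤4≤4 ✓
Π(2lᵢ+1) = 3×7×9 = 189
triangle coeff Δ(1,3,4) = 1/252
Σ_t [0,0]: t=0:+1/36 = 1/36
(3j)²=4/63 [(1 3 4; 0 0 0)], sign=+1
Σ_t [0,0]: t=0:+1/48 = 1/48
(3j)²=5/84 [(1 3 4; 0 1 -1)], sign=-1
⇒ 4πI² = 5/7
I = (-1)√(5/7/(4π)) = -0.23841361
No selection rule forces the value: the integral is nonzero (none).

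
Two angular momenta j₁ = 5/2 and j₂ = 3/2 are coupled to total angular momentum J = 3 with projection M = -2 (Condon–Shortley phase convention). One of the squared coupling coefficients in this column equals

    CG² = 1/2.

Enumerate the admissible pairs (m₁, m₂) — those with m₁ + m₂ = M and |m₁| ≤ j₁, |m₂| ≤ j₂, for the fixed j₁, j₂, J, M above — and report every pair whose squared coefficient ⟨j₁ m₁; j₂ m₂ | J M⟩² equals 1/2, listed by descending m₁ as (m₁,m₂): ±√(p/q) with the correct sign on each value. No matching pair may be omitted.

(-1/2,-3/2): +√(1/2)

Admissible pairs with m₁+m₂ = M = -2: (-5/2,1/2), (-3/2,-1/2), (-1/2,-3/2)
  (m₁,m₂)=(-1/2,-3/2): CG² = 1/2, CG = +√(1/2)   ← matches the target
  (m₁,m₂)=(-3/2,-1/2): CG² = 1/12, CG = −√(1/12)
  (m₁,m₂)=(-5/2,1/2): CG² = 5/12, CG = −√(5/12)
Pairs with CG² = 1/2: (-1/2,-3/2): +√(1/2)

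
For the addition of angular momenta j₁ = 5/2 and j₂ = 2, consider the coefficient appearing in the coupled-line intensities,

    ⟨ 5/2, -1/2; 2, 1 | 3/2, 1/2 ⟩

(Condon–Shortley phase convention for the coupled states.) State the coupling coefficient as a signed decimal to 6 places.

+√(5/21) ≈ +0.487950

√[4·3!2!1!/7! · 2!3!3!1!2!1!] = √(48/35)
  +(−1)^2/∏(2,1,1,1,1,0)! = 1/2  (running 1/2)
  +(−1)^3/∏(3,0,0,0,2,1)! = -1/12  (running 5/12)
⟨..|..⟩ = √(48/35)·(5/12) = +0.487950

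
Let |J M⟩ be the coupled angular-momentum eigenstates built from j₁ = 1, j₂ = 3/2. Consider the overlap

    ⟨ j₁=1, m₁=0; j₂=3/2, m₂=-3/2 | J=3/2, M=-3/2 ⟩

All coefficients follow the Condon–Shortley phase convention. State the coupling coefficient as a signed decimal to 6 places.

+√(3/5) = +0.774597

j₁+j₂−J=1  J+j₁−j₂=1  J−j₁+j₂=2  j₁+j₂+J+1=5
(j₁±m₁, j₂±m₂, J±M) = (1,1,0,3,0,3)
P² = 12/5
sum k=0..0:
  [0] +1/2 = 1/2
S = 1/2
C² = P²·S² = 3/5 ; C = +0.774597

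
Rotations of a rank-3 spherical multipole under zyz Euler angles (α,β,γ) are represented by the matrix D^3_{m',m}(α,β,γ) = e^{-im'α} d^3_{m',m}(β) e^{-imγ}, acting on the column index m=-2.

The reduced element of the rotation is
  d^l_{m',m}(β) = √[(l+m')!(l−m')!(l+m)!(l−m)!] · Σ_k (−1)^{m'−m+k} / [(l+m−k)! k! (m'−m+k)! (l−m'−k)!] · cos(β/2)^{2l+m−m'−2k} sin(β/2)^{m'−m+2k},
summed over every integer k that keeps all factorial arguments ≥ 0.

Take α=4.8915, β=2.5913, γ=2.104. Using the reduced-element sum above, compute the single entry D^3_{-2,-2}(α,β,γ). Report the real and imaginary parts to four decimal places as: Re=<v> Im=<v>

Re=-0.0036 Im=-0.0246

First d^3_{-2,-2}(β=2.5913), then the phase factors e^{-i(-2)α} and e^{-i(-2)γ}:
Half-angle: c=0.271688, s=0.962385. N=√(1·120·1·120)=120.000000
k∈{0,1} keeps every argument non-negative
  k=0: (−1)^0·120.0000/(120)·0.2717^6·0.9624^0 = +0.000402
  k=1: (−1)^1·120.0000/(24)·0.2717^4·0.9624^2 = -0.025232
d^3_{-2,-2}(2.5913) = +0.000402 -0.025232 = -0.024830
D = (-0.936522-0.350610i)·(-0.024830)·(-0.483273-0.875470i) = -0.003616-0.024565i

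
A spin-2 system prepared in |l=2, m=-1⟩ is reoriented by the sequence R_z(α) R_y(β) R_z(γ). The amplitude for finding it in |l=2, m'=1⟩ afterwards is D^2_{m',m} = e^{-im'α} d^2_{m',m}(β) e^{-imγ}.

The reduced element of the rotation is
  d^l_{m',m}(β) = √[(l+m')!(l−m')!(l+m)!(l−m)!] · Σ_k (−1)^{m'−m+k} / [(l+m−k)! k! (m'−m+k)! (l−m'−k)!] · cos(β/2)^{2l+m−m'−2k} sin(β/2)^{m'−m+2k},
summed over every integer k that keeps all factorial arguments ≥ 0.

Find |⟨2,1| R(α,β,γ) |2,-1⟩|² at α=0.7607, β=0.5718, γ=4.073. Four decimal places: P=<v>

D^2_{1,-1}(0.7607,0.5718,4.0730) = e^{-i·1·0.7607}·d^2_{1,-1}(0.5718)·e^{-i·-1·4.0730}. Compute d first:
With c≡cos(β/2)=0.959408 and s≡sin(β/2)=0.282021, N=[6·1·1·6]^{1/2}=6.000000
The bounds max(0,m−m')=0 and min(l+m,l−m')=1 give 2 terms
  k=0: (−1)^2·6.0000/(2)·0.9594^2·0.2820^2 = +0.219630
  k=1: (−1)^3·6.0000/(6)·0.9594^0·0.2820^4 = -0.006326
d^2_{1,-1}(0.5718) = +0.219630 -0.006326 = +0.213304
|D^2_{1,-1}|² = |d^2_{1,-1}(β)|² = (+0.213304)² = 0.045499 (the z-rotation phases have unit modulus)

P=0.0455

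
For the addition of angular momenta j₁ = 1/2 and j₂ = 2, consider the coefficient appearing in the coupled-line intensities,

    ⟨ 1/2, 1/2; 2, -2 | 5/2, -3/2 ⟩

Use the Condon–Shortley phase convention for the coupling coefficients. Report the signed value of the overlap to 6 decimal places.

j₁+j₂−J=0  J+j₁−j₂=1  J−j₁+j₂=4  j₁+j₂+J+1=6
(j₁±m₁, j₂±m₂, J±M) = (1,0,0,4,1,4)
P² = 576/5
sum k=0..0:
  [0] +1/24 = 1/24
S = 1/24
C² = P²·S² = 1/5 ; C = +0.447214

+√(1/5) = +0.447214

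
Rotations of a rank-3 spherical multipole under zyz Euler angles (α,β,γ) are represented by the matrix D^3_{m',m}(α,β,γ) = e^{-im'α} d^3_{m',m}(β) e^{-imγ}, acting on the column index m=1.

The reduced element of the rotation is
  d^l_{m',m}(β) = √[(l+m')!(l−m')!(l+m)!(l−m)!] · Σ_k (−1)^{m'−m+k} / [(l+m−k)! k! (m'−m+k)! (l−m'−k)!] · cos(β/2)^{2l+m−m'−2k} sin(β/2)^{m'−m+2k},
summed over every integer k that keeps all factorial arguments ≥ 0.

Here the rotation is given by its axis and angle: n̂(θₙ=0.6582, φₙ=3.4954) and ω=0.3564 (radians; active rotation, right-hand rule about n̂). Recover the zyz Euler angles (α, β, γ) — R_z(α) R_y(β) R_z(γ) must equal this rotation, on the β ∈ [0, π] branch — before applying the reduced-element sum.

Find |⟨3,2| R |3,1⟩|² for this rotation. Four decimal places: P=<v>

P=0.1056

Axis–angle → zyz. n̂ = (sinθₙcosφₙ, sinθₙsinφₙ, cosθₙ) = (-0.573806, -0.211935, +0.791095), ω = 0.3564.
R = I cosω + sinω [n̂]ₓ + (1−cosω) n̂n̂ᵀ gives
  R = [+0.957850, -0.268373, -0.102470; +0.283657, +0.939982, +0.189666; +0.045419, -0.210738, +0.976487]
β = atan2(√(R₁₃²+R₂₃²), R₃₃) = 0.217283; α = atan2(R₂₃, R₁₃) mod 2π = 2.066135; γ = atan2(R₃₂, −R₃₁) mod 2π = 4.500113
D^3_{2,1}(2.0661,0.2173,4.5001) = e^{-i·2·2.0661}·d^3_{2,1}(0.2173)·e^{-i·1·4.5001}. Compute d first:
c=cos(0.217283/2)=0.994104, s=sin(0.217283/2)=0.108428; N=√[120·1·24·2]=75.894664
k∈{0,1} keeps every argument non-negative
  k=0: (−1)^1·75.8947/(24)·0.9941^5·0.1084^1 = -0.332890
  k=1: (−1)^2·75.8947/(12)·0.9941^3·0.1084^3 = +0.007920
d^3_{2,1}(0.2173) = -0.332890 +0.007920 = -0.324970
|D^3_{2,1}|² = |d^3_{2,1}(β)|² = (-0.324970)² = 0.105605 (the z-rotation phases have unit modulus)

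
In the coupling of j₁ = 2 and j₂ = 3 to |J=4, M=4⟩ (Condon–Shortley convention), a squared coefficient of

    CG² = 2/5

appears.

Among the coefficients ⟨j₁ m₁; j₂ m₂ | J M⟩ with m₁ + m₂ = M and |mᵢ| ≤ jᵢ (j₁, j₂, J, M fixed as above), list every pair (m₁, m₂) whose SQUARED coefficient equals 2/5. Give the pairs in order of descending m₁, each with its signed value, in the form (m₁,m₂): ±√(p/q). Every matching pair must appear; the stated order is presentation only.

Admissible pairs with m₁+m₂ = M = 4: (1,3), (2,2)
  (m₁,m₂)=(2,2): CG² = 2/5, CG = +√(2/5)   ← matches the target
  (m₁,m₂)=(1,3): CG² = 3/5, CG = −√(3/5)
Pairs with CG² = 2/5: (2,2): +√(2/5)

(2,2): +√(2/5)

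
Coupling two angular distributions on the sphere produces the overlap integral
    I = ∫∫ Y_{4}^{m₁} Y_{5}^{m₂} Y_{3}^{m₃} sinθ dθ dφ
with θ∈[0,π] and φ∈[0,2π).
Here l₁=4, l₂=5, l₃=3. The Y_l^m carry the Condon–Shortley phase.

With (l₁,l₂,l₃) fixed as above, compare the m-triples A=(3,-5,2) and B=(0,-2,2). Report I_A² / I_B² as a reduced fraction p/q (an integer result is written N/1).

l's match ⇒ only the (l;m) 3-j factors differ between A and B.
A: triangle coeff Δ(4,5,3) = 1/180180; Σ_t [0,0]: t=0:+1/17280 = 1/17280; (3j)²=35/858 [(4 5 3; 3 -5 2)], sign=-1
B: triangle coeff Δ(4,5,3) = 1/180180; Σ_t [2,3]: t=2:+1/576 t=3:−1/864 = 1/1728; (3j)²=5/1287 [(4 5 3; 0 -2 2)], sign=-1
I_A²/I_B² = (35/858)/(5/1287) = 21/2

21/2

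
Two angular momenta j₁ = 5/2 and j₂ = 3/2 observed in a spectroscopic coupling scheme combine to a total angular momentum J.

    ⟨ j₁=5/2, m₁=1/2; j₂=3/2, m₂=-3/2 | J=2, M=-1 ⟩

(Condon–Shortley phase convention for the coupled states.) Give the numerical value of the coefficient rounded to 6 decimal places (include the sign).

+√(9/28) = +0.566947

√[5·2!3!1!/7! · 3!2!0!3!1!3!] = √(36/7)
  +(−1)^0/∏(0,2,2,0,1,1)! = 1/4  (running 1/4)
⟨..|..⟩ = √(36/7)·(1/4) = +0.566947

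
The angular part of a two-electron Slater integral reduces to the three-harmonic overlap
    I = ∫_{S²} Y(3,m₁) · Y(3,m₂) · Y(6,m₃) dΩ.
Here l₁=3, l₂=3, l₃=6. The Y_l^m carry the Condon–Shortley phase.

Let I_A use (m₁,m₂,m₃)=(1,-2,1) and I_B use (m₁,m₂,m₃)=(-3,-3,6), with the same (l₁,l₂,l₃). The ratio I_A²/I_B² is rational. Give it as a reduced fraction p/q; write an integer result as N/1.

5/44

l's match ⇒ only the (l;m) 3-j factors differ between A and B.
A: triangle coeff Δ(3,3,6) = 1/12012; Σ_t [0,0]: t=0:+1/5760 = 1/5760; (3j)²=5/572 [(3 3 6; 1 -2 1)], sign=-1
B: triangle coeff Δ(3,3,6) = 1/12012; Σ_t [0,0]: t=0:+1/518400 = 1/518400; (3j)²=1/13 [(3 3 6; -3 -3 6)], sign=+1
I_A²/I_B² = (5/572)/(1/13) = 5/44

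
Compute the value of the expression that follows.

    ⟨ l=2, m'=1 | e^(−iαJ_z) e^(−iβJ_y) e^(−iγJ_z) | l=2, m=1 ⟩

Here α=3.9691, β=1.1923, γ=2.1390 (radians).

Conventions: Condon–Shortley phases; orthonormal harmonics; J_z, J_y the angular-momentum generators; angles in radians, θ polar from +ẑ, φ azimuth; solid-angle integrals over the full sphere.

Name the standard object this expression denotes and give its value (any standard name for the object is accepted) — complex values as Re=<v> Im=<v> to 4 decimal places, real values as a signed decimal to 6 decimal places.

This is a Wigner D-matrix element — the rotation-matrix element ⟨l m'| R(α,β,γ) |l m⟩ in the angular-momentum basis.
Split into d^2_{1,1}(β=1.1923) × two z-phases.
Half-angle: c=0.827503, s=0.561461. N=√(6·1·6·1)=6.000000
k: max(0,(1)−(1))=0 … min(2+(1),2−(1))=1
  k=0: (−1)^0·6.0000/(6)·0.8275^4·0.5615^0 = +0.468899
  k=1: (−1)^1·6.0000/(2)·0.8275^2·0.5615^2 = -0.647589
d^2_{1,1}(1.1923) = +0.468899 -0.647589 = -0.178690
Phases: e^{-i·(1)·3.9691}=-0.676713+0.736247i, e^{-i·(1)·2.1390}=-0.538119-0.842869i ⇒ D=-0.175959-0.031126i

Wigner D-matrix element, Re=-0.1760 Im=-0.0311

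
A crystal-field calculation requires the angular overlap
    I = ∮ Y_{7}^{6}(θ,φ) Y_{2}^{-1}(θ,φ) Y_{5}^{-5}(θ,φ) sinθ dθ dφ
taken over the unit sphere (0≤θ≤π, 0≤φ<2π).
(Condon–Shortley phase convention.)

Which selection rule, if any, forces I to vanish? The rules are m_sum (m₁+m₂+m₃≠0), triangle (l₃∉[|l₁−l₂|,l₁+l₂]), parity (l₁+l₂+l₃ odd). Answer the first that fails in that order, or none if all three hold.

none

Σmᵢ = 0  ✓
l₃∈[|l₁−l₂|,l₁+l₂]=[5,9], have l₃=5  ✓
Σlᵢ = 14 ⇒ even  ✓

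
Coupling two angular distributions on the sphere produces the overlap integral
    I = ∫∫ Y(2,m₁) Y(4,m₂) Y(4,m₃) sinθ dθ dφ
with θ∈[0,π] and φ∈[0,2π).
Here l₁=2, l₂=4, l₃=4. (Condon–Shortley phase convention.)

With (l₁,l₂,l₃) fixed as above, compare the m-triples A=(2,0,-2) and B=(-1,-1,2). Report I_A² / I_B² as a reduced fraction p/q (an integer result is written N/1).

20/9

Shared (l₁,l₂,l₃)=(2,4,4): N and (l;000)² cancel in I_A²/I_B².
A: Δ = 2!·2!·6!/11! = 1/13860; Racah Σ t=0..0: t=0:+1/192 = 1/192; ⇒ 3j(2 4 4; 2 0 -2)² = 3/77, sgn +1
B: Δ = 2!·2!·6!/11! = 1/13860; Racah Σ t=1..2: t=1:−1/96 t=2:+1/240 = -1/160; ⇒ 3j(2 4 4; -1 -1 2)² = 27/1540, sgn -1
I_A²/I_B² = (3/77)/(27/1540) = 20/9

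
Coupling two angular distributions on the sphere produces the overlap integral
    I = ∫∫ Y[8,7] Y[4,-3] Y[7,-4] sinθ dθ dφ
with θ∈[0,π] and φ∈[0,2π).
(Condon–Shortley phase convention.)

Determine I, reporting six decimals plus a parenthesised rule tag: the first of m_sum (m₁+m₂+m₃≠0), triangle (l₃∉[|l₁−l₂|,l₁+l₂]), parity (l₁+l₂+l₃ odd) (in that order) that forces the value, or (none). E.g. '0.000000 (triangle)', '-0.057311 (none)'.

L=19 odd ⇒ parity kills the (l;000) factor ⇒ I = 0

0.000000 (parity)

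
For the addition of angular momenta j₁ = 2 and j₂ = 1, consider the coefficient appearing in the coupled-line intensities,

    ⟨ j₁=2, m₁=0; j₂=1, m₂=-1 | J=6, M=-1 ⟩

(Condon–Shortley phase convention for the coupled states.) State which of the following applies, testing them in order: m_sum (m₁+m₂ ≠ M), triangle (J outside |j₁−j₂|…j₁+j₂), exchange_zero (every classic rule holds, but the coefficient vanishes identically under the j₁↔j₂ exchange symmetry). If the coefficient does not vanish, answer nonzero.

triangle

m-sum: m₁+m₂ = 0+(-1) = -1, M = -1  ✓
triangle: need |j₁−j₂| ≤ J ≤ j₁+j₂, i.e. J ∈ [1, 3]; J = 6 is outside ✗ ⇒ coefficient is 0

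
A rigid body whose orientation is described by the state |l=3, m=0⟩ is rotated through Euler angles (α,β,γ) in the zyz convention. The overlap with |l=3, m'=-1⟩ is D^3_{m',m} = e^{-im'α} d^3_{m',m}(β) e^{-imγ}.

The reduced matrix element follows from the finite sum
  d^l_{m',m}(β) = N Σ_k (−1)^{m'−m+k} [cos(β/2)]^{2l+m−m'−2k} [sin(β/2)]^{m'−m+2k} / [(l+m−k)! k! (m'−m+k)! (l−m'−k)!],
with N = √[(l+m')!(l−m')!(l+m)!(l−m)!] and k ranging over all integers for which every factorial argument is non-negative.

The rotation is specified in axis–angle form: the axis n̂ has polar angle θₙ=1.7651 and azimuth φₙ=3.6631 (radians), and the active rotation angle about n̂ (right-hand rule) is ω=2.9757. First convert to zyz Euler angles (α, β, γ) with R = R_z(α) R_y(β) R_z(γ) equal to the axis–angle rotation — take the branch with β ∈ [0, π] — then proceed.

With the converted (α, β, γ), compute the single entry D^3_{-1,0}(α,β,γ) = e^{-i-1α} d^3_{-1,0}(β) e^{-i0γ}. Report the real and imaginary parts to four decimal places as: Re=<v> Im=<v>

Axis–angle → zyz. n̂ = (sinθₙcosφₙ, sinθₙsinφₙ, cosθₙ) = (-0.850753, -0.488813, -0.193083), ω = 2.9757.
R = I cosω + sinω [n̂]ₓ + (1−cosω) n̂n̂ᵀ gives
  R = [+0.451354, +0.857893, +0.245558; +0.794125, -0.511675, +0.327955; +0.406996, +0.046980, -0.912221]
β = atan2(√(R₁₃²+R₂₃²), R₃₃) = 2.719469; α = atan2(R₂₃, R₁₃) mod 2π = 0.928091; γ = atan2(R₃₂, −R₃₁) mod 2π = 3.026669
D^3_{-1,0}(0.9281,2.7195,3.0267) = e^{-i·-1·0.9281}·d^3_{-1,0}(2.7195)·e^{-i·0·3.0267}. Compute d first:
c=cos(2.719469/2)=0.209498, s=sin(2.719469/2)=0.977809; N=√[2·24·6·6]=41.569219
Admissible k: 1..3 (factorial args all ≥0)
  k=1: (−1)^0·41.5692/(12)·0.2095^5·0.9778^1 = +0.001367
  k=2: (−1)^1·41.5692/(4)·0.2095^3·0.9778^3 = -0.089334
  k=3: (−1)^2·41.5692/(12)·0.2095^1·0.9778^5 = +0.648696
d^3_{-1,0}(2.7195) = +0.001367 -0.089334 +0.648696 = +0.560730
Attach z-rotation phases: D = e^{-i(-1)(0.9281)}·(+0.560730)·e^{-i(0)(3.0267)} = +0.336080+0.448851i

Re=0.3361 Im=0.4489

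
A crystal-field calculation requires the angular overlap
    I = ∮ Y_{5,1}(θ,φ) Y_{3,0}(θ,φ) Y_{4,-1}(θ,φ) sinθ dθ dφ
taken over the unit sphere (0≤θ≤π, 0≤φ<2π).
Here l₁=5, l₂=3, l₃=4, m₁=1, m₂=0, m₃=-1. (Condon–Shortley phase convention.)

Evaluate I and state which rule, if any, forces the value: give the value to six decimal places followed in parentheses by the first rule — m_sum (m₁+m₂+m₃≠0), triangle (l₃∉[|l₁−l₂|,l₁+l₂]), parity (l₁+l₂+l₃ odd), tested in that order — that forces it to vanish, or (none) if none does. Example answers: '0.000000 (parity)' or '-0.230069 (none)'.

Checks pass: Σm=0; 12 even; l₃=4∈[2,8].
(2·5+1)(2·3+1)(2·4+1) = 693
Δ: 4! 6! 2! / 13! → 1/180180
sum: t=1:−1/576 t=2:+1/144 t=3:−1/576 = 1/288
3j²(5 3 4; 0 0 0) = Δ·Π!·Σ² = 20/1001  (sign +1)
sum: t=1:−1/432 t=2:+1/192 t=3:−1/1440 = 19/8640
3j²(5 3 4; 1 0 -1) = Δ·Π!·Σ² = 361/30030  (sign -1)
combine: 4πI² = 693·20/1001·361/30030 = 2166/13013
take √, sign -1: I = -0.11508947
No selection rule forces the value: the integral is nonzero (none).

-0.115089 (none)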